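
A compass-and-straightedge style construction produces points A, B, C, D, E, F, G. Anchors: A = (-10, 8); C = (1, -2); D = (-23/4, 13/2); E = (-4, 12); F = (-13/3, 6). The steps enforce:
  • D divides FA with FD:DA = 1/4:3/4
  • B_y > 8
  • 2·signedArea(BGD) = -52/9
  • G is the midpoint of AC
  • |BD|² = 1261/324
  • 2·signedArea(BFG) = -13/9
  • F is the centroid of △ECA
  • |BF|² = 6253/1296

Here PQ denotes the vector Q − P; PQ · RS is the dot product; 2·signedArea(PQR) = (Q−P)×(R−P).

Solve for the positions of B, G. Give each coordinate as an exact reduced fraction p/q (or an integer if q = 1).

1. G_x = -9/2  [G is the midpoint of AC]
2. G_y = 3  [G is the midpoint of AC]
   → G = (-9/2, 3)
3. B_x = -169/36  [2·signedArea(BFG) = -13/9 ∩ 2·signedArea(BGD) = -52/9]
4. B_y = 49/6  [2·signedArea(BFG) = -13/9 ∩ 2·signedArea(BGD) = -52/9]
   → B = (-169/36, 49/6)

B = (-169/36, 49/6)
G = (-9/2, 3)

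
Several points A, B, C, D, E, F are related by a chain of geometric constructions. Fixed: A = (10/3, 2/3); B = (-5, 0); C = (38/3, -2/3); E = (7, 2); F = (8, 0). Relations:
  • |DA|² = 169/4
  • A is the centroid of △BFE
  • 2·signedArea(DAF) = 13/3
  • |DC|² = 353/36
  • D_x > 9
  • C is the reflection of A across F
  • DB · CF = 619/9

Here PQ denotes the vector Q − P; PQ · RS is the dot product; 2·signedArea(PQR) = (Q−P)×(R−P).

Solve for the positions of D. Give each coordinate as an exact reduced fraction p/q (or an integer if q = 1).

1. D_x = 59/6  [DB · CF = 619/9 ∩ 2·signedArea(DAF) = 13/3]
2. D_y = 2/3  [DB · CF = 619/9 ∩ 2·signedArea(DAF) = 13/3]
   → D = (59/6, 2/3)

D = (59/6, 2/3)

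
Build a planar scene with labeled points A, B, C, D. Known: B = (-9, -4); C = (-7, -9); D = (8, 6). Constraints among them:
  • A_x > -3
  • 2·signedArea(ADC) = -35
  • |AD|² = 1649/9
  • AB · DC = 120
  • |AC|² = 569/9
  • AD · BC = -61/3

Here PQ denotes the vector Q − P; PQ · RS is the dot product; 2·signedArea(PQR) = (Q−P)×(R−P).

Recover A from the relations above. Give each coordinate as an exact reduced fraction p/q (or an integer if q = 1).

1. A_x = -8/3  [AB · DC = 120 ∩ AD · BC = -61/3]
2. A_y = -7/3  [AB · DC = 120 ∩ AD · BC = -61/3]
   → A = (-8/3, -7/3)

A = (-8/3, -7/3)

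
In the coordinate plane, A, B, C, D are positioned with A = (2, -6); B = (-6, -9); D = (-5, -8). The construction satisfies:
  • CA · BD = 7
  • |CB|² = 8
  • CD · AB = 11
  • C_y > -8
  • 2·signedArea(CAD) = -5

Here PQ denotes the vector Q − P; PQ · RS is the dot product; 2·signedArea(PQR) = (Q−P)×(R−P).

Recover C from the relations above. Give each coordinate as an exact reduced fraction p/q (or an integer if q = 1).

1. C_x = -4  [2·signedArea(CAD) = -5 ∩ CA · BD = 7]
2. C_y = -7  [2·signedArea(CAD) = -5 ∩ CA · BD = 7]
   → C = (-4, -7)

C = (-4, -7)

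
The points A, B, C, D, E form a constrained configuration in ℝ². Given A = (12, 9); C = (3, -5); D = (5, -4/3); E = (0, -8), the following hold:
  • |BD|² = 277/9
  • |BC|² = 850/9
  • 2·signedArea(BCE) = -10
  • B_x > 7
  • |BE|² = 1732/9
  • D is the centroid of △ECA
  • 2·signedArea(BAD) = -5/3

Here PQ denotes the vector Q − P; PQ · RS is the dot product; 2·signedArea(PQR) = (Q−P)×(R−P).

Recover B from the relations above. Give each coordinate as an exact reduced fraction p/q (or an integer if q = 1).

B = (8, 10/3)

1. B_x = 8  [2·signedArea(BCE) = -10 ∩ 2·signedArea(BAD) = -5/3]
2. B_y = 10/3  [2·signedArea(BCE) = -10 ∩ 2·signedArea(BAD) = -5/3]
   → B = (8, 10/3)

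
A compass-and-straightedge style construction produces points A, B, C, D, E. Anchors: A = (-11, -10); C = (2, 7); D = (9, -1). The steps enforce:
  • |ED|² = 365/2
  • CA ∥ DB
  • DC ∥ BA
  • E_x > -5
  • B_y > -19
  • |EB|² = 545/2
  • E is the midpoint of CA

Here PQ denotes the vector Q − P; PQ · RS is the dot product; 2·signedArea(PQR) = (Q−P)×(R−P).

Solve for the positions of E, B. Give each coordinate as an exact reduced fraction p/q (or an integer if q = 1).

1. E_x = -9/2  [E is the midpoint of CA]
2. E_y = -3/2  [E is the midpoint of CA]
   → E = (-9/2, -3/2)
3. B_x = -4  [DC ∥ BA ∩ CA ∥ DB]
4. B_y = -18  [DC ∥ BA ∩ CA ∥ DB]
   → B = (-4, -18)

B = (-4, -18)
E = (-9/2, -3/2)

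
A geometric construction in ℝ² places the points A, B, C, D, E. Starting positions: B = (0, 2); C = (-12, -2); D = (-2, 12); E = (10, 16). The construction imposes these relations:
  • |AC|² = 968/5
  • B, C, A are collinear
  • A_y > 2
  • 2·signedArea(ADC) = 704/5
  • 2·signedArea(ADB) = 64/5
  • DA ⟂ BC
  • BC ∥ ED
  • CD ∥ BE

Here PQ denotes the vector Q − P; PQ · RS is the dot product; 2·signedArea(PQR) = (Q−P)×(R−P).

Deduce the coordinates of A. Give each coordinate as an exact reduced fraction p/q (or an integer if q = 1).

A = (6/5, 12/5)

1. A_x = 6/5  [B, C, A are collinear ∩ DA ⟂ BC]
2. A_y = 12/5  [B, C, A are collinear ∩ DA ⟂ BC]
   → A = (6/5, 12/5)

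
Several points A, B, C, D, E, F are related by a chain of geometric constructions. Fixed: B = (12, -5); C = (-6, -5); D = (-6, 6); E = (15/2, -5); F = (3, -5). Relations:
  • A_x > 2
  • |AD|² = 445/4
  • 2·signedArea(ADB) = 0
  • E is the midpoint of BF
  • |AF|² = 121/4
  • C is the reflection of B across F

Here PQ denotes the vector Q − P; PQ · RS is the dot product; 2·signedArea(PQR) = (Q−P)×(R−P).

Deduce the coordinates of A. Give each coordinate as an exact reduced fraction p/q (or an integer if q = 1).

1. A_x = 3  [line 11·x + 18·y + -42 = 0 ∩ |AD|² = 445/4]
2. A_y = 1/2  [line 11·x + 18·y + -42 = 0 ∩ |AD|² = 445/4]
   → A = (3, 1/2)

A = (3, 1/2)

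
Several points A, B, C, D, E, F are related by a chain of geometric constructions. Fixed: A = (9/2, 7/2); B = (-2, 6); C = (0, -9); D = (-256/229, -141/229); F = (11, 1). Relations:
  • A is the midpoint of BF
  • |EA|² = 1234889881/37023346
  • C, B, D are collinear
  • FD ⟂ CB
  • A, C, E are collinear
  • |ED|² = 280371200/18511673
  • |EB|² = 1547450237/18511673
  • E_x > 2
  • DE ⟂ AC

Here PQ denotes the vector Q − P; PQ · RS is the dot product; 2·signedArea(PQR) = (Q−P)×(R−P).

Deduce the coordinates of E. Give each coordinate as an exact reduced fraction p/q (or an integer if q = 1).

1. E_x = 205632/80837  [A, C, E are collinear ∩ DE ⟂ AC]
2. E_y = -156333/80837  [A, C, E are collinear ∩ DE ⟂ AC]
   → E = (205632/80837, -156333/80837)

E = (205632/80837, -156333/80837)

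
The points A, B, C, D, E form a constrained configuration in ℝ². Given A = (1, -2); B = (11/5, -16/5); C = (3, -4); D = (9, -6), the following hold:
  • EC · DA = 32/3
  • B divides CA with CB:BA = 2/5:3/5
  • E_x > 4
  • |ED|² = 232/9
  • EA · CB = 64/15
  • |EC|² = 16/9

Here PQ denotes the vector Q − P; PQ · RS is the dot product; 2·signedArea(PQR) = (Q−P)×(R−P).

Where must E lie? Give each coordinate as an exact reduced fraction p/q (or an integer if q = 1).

E = (13/3, -4)

1. E_x = 13/3  [EC · DA = 32/3 ∩ EA · CB = 64/15]
2. E_y = -4  [EC · DA = 32/3 ∩ EA · CB = 64/15]
   → E = (13/3, -4)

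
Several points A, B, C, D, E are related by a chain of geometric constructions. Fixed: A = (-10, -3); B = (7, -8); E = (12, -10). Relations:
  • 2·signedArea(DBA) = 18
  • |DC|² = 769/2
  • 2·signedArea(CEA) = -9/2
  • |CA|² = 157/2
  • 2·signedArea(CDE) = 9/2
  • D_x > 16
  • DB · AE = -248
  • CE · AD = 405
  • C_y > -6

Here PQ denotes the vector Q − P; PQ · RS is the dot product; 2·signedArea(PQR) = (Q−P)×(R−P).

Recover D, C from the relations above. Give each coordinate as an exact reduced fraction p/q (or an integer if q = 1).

1. D_x = 17  [2·signedArea(DBA) = 18 ∩ DB · AE = -248]
2. D_y = -12  [2·signedArea(DBA) = 18 ∩ DB · AE = -248]
   → D = (17, -12)
3. C_x = -3/2  [2·signedArea(CDE) = 9/2 ∩ 2·signedArea(CEA) = -9/2]
4. C_y = -11/2  [2·signedArea(CDE) = 9/2 ∩ 2·signedArea(CEA) = -9/2]
   → C = (-3/2, -11/2)

C = (-3/2, -11/2)
D = (17, -12)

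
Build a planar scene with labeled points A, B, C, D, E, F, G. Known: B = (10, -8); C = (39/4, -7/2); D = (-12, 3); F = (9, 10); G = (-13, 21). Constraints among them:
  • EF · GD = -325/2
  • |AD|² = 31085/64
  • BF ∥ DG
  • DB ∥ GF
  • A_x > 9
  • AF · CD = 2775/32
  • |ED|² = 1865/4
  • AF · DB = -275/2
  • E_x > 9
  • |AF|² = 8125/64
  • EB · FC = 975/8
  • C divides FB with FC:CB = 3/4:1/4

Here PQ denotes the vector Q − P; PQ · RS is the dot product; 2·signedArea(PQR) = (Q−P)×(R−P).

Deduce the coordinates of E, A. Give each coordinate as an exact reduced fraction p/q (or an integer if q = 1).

1. E_x = 19/2  [line -3/4·x + 27/2·y + -51/8 = 0 ∩ |ED|² = 1865/4]
2. E_y = 1  [line -3/4·x + 27/2·y + -51/8 = 0 ∩ |ED|² = 1865/4]
   → E = (19/2, 1)
3. A_x = 77/8  [AF · CD = 2775/32 ∩ AF · DB = -275/2]
4. A_y = -5/4  [AF · CD = 2775/32 ∩ AF · DB = -275/2]
   → A = (77/8, -5/4)

A = (77/8, -5/4)
E = (19/2, 1)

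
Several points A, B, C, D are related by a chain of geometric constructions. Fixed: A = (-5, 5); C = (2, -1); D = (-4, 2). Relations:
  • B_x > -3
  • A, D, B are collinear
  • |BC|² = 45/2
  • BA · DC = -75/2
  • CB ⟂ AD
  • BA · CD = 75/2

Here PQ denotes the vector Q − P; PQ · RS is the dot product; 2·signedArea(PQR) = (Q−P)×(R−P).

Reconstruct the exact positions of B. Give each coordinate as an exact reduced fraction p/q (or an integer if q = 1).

B = (-5/2, -5/2)

1. B_x = -5/2  [A, D, B are collinear ∩ CB ⟂ AD]
2. B_y = -5/2  [A, D, B are collinear ∩ CB ⟂ AD]
   → B = (-5/2, -5/2)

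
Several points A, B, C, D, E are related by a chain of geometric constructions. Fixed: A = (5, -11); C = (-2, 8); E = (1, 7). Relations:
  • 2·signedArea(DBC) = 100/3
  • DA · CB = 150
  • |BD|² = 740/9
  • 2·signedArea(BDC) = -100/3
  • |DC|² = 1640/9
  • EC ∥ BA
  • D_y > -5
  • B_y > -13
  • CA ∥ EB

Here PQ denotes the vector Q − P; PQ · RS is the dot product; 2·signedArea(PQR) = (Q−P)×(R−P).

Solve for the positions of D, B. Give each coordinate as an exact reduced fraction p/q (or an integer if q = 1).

1. B_x = 8  [EC ∥ BA ∩ CA ∥ EB]
2. B_y = -12  [EC ∥ BA ∩ CA ∥ EB]
   → B = (8, -12)
3. D_x = 8/3  [2·signedArea(DBC) = 100/3 ∩ DA · CB = 150]
4. D_y = -14/3  [2·signedArea(DBC) = 100/3 ∩ DA · CB = 150]
   → D = (8/3, -14/3)

B = (8, -12)
D = (8/3, -14/3)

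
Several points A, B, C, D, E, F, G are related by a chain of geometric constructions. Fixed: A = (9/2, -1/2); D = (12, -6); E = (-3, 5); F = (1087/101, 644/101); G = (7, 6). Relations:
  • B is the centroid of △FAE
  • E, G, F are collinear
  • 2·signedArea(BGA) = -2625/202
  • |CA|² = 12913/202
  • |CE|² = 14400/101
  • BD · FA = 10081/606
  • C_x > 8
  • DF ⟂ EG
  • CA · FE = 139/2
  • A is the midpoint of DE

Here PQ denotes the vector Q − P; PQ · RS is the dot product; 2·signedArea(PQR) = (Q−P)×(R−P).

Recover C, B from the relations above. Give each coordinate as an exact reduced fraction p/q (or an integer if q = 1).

B = (2477/606, 2197/606)
C = (897/101, 625/101)

1. C_x = 897/101  [line 1390/101·x + 139/101·y + -13205/101 = 0 ∩ |CE|² = 14400/101]
2. C_y = 625/101  [line 1390/101·x + 139/101·y + -13205/101 = 0 ∩ |CE|² = 14400/101]
   → C = (897/101, 625/101)
3. B_x = 2477/606  [B is the centroid of △FAE]
4. B_y = 2197/606  [B is the centroid of △FAE]
   → B = (2477/606, 2197/606)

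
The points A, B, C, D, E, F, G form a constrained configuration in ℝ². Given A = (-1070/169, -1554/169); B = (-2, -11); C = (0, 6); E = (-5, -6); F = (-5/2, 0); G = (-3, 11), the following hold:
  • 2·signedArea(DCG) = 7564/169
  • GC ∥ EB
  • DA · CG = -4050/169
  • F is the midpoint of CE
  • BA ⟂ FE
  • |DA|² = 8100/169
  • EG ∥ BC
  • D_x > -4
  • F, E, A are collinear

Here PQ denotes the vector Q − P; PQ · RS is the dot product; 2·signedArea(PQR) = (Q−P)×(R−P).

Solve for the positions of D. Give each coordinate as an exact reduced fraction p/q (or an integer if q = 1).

D = (-620/169, -474/169)

1. D_x = -620/169  [2·signedArea(DCG) = 7564/169 ∩ DA · CG = -4050/169]
2. D_y = -474/169  [2·signedArea(DCG) = 7564/169 ∩ DA · CG = -4050/169]
   → D = (-620/169, -474/169)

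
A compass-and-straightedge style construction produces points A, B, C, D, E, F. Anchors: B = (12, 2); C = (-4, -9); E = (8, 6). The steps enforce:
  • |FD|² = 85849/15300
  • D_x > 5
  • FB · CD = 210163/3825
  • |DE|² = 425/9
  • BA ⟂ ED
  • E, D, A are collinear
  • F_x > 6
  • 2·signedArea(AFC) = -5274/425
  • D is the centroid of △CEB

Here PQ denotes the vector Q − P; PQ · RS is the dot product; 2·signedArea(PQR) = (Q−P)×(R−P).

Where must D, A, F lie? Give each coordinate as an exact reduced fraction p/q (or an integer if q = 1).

A = (3048/425, 1714/425)
D = (16/3, -1/3)
F = (7972/1275, 4717/2550)

1. D_x = 16/3  [D is the centroid of △CEB]
2. D_y = -1/3  [D is the centroid of △CEB]
   → D = (16/3, -1/3)
3. A_x = 3048/425  [E, D, A are collinear ∩ BA ⟂ ED]
4. A_y = 1714/425  [E, D, A are collinear ∩ BA ⟂ ED]
   → A = (3048/425, 1714/425)
5. F_x = 7972/1275  [FB · CD = 210163/3825 ∩ 2·signedArea(AFC) = -5274/425]
6. F_y = 4717/2550  [FB · CD = 210163/3825 ∩ 2·signedArea(AFC) = -5274/425]
   → F = (7972/1275, 4717/2550)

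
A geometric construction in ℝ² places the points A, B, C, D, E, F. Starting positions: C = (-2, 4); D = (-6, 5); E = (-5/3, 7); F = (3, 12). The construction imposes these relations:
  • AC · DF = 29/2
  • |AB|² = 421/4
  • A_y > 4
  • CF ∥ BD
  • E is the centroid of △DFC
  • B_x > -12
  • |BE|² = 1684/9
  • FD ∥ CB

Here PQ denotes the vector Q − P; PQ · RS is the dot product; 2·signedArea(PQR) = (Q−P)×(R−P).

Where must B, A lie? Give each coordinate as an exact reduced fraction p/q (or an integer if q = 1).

1. B_x = -11  [CF ∥ BD ∩ FD ∥ CB]
2. B_y = -3  [CF ∥ BD ∩ FD ∥ CB]
   → B = (-11, -3)
3. A_x = -4  [line -9·x + -7·y + -9/2 = 0 ∩ |AB|² = 421/4]
4. A_y = 9/2  [line -9·x + -7·y + -9/2 = 0 ∩ |AB|² = 421/4]
   → A = (-4, 9/2)

A = (-4, 9/2)
B = (-11, -3)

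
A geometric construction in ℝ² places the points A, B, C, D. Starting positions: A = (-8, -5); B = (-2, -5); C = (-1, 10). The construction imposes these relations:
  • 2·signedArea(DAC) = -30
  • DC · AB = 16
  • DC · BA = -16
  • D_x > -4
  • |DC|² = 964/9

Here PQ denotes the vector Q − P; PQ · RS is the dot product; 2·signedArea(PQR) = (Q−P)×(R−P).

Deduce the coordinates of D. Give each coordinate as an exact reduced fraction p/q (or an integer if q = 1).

D = (-11/3, 0)

1. D_x = -11/3  [DC · AB = 16 ∩ 2·signedArea(DAC) = -30]
2. D_y = 0  [DC · AB = 16 ∩ 2·signedArea(DAC) = -30]
   → D = (-11/3, 0)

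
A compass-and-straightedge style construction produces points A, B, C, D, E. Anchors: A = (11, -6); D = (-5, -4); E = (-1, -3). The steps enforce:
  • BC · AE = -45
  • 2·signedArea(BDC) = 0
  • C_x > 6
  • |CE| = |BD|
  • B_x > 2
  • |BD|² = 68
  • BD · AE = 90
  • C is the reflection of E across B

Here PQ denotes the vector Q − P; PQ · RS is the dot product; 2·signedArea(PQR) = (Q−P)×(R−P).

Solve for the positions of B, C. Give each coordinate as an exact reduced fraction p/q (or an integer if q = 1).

B = (3, -2)
C = (7, -1)

1. B_x = 3  [line 12·x + -3·y + -42 = 0 ∩ |BD|² = 68]
2. B_y = -2  [line 12·x + -3·y + -42 = 0 ∩ |BD|² = 68]
   → B = (3, -2)
3. C_x = 7  [2·signedArea(BDC) = 0 ∩ C is the reflection of E across B]
4. C_y = -1  [2·signedArea(BDC) = 0 ∩ C is the reflection of E across B]
   → C = (7, -1)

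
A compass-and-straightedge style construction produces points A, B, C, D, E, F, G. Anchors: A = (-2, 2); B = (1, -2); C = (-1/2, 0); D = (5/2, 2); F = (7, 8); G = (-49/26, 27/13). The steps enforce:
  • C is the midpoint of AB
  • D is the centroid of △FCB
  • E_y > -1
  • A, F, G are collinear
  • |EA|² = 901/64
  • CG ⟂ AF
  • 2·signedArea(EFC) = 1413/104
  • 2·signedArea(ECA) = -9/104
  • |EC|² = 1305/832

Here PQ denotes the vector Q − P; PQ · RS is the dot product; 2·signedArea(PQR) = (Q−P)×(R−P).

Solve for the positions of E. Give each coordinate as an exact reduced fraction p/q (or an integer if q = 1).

E = (29/104, -51/52)

1. E_x = 29/104  [2·signedArea(EFC) = 1413/104 ∩ 2·signedArea(ECA) = -9/104]
2. E_y = -51/52  [2·signedArea(EFC) = 1413/104 ∩ 2·signedArea(ECA) = -9/104]
   → E = (29/104, -51/52)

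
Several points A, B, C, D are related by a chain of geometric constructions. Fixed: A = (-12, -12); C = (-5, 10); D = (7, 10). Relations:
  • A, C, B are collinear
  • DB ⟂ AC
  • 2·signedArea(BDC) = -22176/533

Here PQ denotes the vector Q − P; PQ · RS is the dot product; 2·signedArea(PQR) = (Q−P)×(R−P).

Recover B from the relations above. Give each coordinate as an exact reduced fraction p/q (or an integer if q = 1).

1. B_x = -2077/533  [A, C, B are collinear ∩ DB ⟂ AC]
2. B_y = 7178/533  [A, C, B are collinear ∩ DB ⟂ AC]
   → B = (-2077/533, 7178/533)

B = (-2077/533, 7178/533)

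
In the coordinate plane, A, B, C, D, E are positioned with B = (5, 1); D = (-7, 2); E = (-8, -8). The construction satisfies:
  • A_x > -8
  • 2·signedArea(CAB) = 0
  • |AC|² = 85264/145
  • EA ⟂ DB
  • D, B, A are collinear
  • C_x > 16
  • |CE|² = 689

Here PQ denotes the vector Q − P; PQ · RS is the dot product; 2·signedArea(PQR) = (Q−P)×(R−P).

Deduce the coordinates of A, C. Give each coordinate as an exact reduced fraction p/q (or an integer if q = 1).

1. A_x = -1039/145  [D, B, A are collinear ∩ EA ⟂ DB]
2. A_y = 292/145  [D, B, A are collinear ∩ EA ⟂ DB]
   → A = (-1039/145, 292/145)
3. C_x = 17  [line 147/145·x + 1764/145·y + -2499/145 = 0 ∩ |CE|² = 689]
4. C_y = 0  [line 147/145·x + 1764/145·y + -2499/145 = 0 ∩ |CE|² = 689]
   → C = (17, 0)

A = (-1039/145, 292/145)
C = (17, 0)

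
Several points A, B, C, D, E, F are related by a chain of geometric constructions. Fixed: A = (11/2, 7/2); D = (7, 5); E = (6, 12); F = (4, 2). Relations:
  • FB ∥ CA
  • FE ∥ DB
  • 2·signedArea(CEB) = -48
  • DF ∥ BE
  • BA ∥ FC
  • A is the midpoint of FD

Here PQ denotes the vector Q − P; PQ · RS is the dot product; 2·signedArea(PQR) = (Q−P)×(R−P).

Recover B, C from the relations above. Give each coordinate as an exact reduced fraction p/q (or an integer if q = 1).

1. B_x = 9  [DF ∥ BE ∩ FE ∥ DB]
2. B_y = 15  [DF ∥ BE ∩ FE ∥ DB]
   → B = (9, 15)
3. C_x = 1/2  [FB ∥ CA ∩ BA ∥ FC]
4. C_y = -19/2  [FB ∥ CA ∩ BA ∥ FC]
   → C = (1/2, -19/2)

B = (9, 15)
C = (1/2, -19/2)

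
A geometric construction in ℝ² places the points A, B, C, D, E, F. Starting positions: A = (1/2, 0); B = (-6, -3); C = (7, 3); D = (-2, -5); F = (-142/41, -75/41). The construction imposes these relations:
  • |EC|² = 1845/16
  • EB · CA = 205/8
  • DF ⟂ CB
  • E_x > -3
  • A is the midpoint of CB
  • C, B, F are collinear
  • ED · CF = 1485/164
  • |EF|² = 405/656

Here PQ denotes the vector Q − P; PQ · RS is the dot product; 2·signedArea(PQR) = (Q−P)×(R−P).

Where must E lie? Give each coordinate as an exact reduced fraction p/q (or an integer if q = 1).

1. E_x = -11/4  [line 13/2·x + 3·y + 179/8 = 0 ∩ |EC|² = 1845/16]
2. E_y = -3/2  [line 13/2·x + 3·y + 179/8 = 0 ∩ |EC|² = 1845/16]
   → E = (-11/4, -3/2)

E = (-11/4, -3/2)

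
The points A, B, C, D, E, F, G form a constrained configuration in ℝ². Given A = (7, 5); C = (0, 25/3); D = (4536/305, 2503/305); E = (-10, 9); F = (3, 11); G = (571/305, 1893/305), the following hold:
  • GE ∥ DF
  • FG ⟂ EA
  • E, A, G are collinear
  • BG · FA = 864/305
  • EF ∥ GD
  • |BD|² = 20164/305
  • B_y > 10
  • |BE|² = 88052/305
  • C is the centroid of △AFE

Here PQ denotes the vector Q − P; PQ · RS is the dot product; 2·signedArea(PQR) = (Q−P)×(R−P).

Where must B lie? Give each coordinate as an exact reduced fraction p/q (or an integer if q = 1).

B = (2122/305, 3071/305)

1. B_x = 2122/305  [line -4·x + 6·y + -9938/305 = 0 ∩ |BE|² = 88052/305]
2. B_y = 3071/305  [line -4·x + 6·y + -9938/305 = 0 ∩ |BE|² = 88052/305]
   → B = (2122/305, 3071/305)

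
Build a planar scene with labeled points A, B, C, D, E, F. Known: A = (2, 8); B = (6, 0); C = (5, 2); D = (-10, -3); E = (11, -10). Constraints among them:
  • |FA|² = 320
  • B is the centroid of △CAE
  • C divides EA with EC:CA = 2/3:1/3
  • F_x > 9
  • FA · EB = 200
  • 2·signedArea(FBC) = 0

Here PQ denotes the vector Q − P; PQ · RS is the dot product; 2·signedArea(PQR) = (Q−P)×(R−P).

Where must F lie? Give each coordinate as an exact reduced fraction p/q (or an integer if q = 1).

1. F_x = 10  [2·signedArea(FBC) = 0 ∩ FA · EB = 200]
2. F_y = -8  [2·signedArea(FBC) = 0 ∩ FA · EB = 200]
   → F = (10, -8)

F = (10, -8)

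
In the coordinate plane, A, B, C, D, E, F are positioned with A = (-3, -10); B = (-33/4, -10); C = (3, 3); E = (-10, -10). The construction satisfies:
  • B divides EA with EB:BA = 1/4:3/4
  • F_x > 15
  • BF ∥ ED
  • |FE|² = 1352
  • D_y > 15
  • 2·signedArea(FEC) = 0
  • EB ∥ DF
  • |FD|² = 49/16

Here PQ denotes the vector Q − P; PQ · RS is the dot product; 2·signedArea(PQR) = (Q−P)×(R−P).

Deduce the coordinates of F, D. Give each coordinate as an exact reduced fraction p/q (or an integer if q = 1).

D = (57/4, 16)
F = (16, 16)

1. F_x = 16  [line -13·x + 13·y + 0 = 0 ∩ |FE|² = 1352]
2. F_y = 16  [line -13·x + 13·y + 0 = 0 ∩ |FE|² = 1352]
   → F = (16, 16)
3. D_x = 57/4  [EB ∥ DF ∩ BF ∥ ED]
4. D_y = 16  [EB ∥ DF ∩ BF ∥ ED]
   → D = (57/4, 16)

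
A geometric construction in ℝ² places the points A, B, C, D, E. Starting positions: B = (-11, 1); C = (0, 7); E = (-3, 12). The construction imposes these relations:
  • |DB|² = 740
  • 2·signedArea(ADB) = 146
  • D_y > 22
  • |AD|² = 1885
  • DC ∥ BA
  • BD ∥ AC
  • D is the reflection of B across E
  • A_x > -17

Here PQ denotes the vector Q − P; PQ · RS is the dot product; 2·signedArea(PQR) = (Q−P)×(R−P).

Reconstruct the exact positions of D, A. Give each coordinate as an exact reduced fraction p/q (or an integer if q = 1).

A = (-16, -15)
D = (5, 23)

1. D_x = 5  [D is the reflection of B across E]
2. D_y = 23  [D is the reflection of B across E]
   → D = (5, 23)
3. A_x = -16  [BD ∥ AC ∩ DC ∥ BA]
4. A_y = -15  [BD ∥ AC ∩ DC ∥ BA]
   → A = (-16, -15)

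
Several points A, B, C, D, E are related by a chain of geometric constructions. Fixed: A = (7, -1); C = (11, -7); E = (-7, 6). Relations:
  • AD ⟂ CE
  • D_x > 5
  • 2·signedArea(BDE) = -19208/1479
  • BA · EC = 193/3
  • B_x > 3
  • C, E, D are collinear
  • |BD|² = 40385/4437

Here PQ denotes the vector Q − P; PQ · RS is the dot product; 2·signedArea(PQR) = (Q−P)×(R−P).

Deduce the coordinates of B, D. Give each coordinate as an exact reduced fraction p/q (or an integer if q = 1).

1. D_x = 2723/493  [C, E, D are collinear ∩ AD ⟂ CE]
2. D_y = -1501/493  [C, E, D are collinear ∩ AD ⟂ CE]
   → D = (2723/493, -1501/493)
3. B_x = 11/3  [BA · EC = 193/3 ∩ 2·signedArea(BDE) = -19208/1479]
4. B_y = -2/3  [BA · EC = 193/3 ∩ 2·signedArea(BDE) = -19208/1479]
   → B = (11/3, -2/3)

B = (11/3, -2/3)
D = (2723/493, -1501/493)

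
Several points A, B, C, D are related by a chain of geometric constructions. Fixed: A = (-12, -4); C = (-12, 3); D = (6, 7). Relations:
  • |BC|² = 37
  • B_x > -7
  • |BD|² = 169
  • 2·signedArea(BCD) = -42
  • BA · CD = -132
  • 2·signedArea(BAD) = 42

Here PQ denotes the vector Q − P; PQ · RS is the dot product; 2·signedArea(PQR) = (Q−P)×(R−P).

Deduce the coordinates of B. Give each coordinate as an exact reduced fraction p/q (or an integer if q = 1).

B = (-6, 2)

1. B_x = -6  [BA · CD = -132 ∩ 2·signedArea(BCD) = -42]
2. B_y = 2  [BA · CD = -132 ∩ 2·signedArea(BCD) = -42]
   → B = (-6, 2)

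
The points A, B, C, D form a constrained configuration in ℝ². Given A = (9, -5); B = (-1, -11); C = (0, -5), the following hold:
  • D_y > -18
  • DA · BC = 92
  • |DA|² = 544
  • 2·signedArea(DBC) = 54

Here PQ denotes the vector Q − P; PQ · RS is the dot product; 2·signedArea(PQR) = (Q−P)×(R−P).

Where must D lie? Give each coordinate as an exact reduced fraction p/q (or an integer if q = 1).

D = (-11, -17)

1. D_x = -11  [2·signedArea(DBC) = 54 ∩ DA · BC = 92]
2. D_y = -17  [2·signedArea(DBC) = 54 ∩ DA · BC = 92]
   → D = (-11, -17)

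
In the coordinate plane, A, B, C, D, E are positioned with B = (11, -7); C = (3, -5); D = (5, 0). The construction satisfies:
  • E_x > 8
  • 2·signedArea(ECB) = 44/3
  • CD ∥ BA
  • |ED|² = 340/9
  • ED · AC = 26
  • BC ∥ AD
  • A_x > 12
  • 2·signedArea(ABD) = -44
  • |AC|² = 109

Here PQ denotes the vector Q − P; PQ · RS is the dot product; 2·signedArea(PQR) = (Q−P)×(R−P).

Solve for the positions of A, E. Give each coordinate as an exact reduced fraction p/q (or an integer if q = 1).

A = (13, -2)
E = (9, -14/3)

1. A_x = 13  [BC ∥ AD ∩ CD ∥ BA]
2. A_y = -2  [BC ∥ AD ∩ CD ∥ BA]
   → A = (13, -2)
3. E_x = 9  [2·signedArea(ECB) = 44/3 ∩ ED · AC = 26]
4. E_y = -14/3  [2·signedArea(ECB) = 44/3 ∩ ED · AC = 26]
   → E = (9, -14/3)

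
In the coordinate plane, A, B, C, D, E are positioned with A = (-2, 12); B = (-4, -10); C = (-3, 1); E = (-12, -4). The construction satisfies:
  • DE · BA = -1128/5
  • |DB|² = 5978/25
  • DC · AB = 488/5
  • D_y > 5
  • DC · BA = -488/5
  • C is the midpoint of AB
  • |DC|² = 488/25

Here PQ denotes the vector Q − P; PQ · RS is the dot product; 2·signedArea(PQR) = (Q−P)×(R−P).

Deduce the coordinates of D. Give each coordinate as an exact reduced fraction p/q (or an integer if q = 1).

1. D_x = -13/5  [line -2·x + -22·y + 568/5 = 0 ∩ |DB|² = 5978/25]
2. D_y = 27/5  [line -2·x + -22·y + 568/5 = 0 ∩ |DB|² = 5978/25]
   → D = (-13/5, 27/5)

D = (-13/5, 27/5)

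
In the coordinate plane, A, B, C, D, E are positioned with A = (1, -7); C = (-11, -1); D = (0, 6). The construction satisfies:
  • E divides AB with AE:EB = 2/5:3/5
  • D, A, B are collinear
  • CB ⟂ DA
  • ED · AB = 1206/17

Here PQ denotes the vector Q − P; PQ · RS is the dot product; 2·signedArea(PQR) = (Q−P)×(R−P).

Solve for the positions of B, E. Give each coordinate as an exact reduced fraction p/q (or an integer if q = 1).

1. B_x = 8/17  [D, A, B are collinear ∩ CB ⟂ DA]
2. B_y = -2/17  [D, A, B are collinear ∩ CB ⟂ DA]
   → B = (8/17, -2/17)
3. E_x = 67/85  [E divides AB with AE:EB = 2/5:3/5]
4. E_y = -361/85  [E divides AB with AE:EB = 2/5:3/5]
   → E = (67/85, -361/85)

B = (8/17, -2/17)
E = (67/85, -361/85)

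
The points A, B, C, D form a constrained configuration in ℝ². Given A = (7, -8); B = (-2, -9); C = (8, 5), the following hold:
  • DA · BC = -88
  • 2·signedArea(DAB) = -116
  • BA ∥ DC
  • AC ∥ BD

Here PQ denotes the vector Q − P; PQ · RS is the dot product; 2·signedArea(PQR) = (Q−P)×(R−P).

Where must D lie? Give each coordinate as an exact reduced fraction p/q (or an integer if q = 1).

1. D_x = -1  [BA ∥ DC ∩ AC ∥ BD]
2. D_y = 4  [BA ∥ DC ∩ AC ∥ BD]
   → D = (-1, 4)

D = (-1, 4)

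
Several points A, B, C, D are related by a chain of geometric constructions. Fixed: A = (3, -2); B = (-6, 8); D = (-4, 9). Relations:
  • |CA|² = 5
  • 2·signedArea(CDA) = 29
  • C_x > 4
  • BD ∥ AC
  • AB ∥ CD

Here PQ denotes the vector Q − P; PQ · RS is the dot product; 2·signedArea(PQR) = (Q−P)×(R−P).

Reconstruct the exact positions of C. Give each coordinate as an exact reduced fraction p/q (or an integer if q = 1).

C = (5, -1)

1. C_x = 5  [AB ∥ CD ∩ BD ∥ AC]
2. C_y = -1  [AB ∥ CD ∩ BD ∥ AC]
   → C = (5, -1)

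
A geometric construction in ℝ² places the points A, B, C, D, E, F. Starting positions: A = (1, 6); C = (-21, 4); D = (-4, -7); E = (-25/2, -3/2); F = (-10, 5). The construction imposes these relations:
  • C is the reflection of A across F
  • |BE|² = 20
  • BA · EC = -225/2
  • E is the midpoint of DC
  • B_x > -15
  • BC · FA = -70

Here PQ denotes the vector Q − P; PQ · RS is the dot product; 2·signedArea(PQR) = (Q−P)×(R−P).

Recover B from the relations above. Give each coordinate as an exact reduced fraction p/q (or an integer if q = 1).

1. B_x = -29/2  [BA · EC = -225/2 ∩ BC · FA = -70]
2. B_y = 5/2  [BA · EC = -225/2 ∩ BC · FA = -70]
   → B = (-29/2, 5/2)

B = (-29/2, 5/2)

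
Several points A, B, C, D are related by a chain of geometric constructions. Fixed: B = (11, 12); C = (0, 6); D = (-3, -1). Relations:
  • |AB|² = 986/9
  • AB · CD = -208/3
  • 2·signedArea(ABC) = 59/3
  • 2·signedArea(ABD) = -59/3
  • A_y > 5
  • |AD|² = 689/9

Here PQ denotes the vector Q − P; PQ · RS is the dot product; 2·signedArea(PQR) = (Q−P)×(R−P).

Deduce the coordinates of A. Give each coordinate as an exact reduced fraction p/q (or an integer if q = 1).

1. A_x = 8/3  [2·signedArea(ABC) = 59/3 ∩ 2·signedArea(ABD) = -59/3]
2. A_y = 17/3  [2·signedArea(ABC) = 59/3 ∩ 2·signedArea(ABD) = -59/3]
   → A = (8/3, 17/3)

A = (8/3, 17/3)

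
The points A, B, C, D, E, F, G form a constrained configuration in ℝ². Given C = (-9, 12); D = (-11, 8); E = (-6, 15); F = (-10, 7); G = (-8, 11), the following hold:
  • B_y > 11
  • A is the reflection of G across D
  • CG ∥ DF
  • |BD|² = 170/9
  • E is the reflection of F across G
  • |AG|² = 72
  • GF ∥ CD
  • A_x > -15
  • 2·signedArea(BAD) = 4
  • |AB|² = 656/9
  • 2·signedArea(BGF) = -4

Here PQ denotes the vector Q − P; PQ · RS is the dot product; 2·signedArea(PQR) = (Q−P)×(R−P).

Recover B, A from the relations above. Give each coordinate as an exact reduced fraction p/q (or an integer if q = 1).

1. B_x = -26/3  [line 4·x + -2·y + 58 = 0 ∩ |BD|² = 170/9]
2. B_y = 35/3  [line 4·x + -2·y + 58 = 0 ∩ |BD|² = 170/9]
   → B = (-26/3, 35/3)
3. A_x = -14  [2·signedArea(BAD) = 4 ∩ A is the reflection of G across D]
4. A_y = 5  [2·signedArea(BAD) = 4 ∩ A is the reflection of G across D]
   → A = (-14, 5)

A = (-14, 5)
B = (-26/3, 35/3)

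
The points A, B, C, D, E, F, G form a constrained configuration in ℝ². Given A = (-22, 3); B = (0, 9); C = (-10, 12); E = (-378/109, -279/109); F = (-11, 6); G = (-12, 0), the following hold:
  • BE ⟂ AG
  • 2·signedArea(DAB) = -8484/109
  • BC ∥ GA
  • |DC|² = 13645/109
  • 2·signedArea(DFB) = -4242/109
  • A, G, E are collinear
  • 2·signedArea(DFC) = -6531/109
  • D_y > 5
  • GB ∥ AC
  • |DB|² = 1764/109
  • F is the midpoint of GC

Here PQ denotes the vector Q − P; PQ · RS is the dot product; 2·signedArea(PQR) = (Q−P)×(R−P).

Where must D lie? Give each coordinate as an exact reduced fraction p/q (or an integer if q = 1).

1. D_x = -126/109  [2·signedArea(DFC) = -6531/109 ∩ 2·signedArea(DAB) = -8484/109]
2. D_y = 561/109  [2·signedArea(DFC) = -6531/109 ∩ 2·signedArea(DAB) = -8484/109]
   → D = (-126/109, 561/109)

D = (-126/109, 561/109)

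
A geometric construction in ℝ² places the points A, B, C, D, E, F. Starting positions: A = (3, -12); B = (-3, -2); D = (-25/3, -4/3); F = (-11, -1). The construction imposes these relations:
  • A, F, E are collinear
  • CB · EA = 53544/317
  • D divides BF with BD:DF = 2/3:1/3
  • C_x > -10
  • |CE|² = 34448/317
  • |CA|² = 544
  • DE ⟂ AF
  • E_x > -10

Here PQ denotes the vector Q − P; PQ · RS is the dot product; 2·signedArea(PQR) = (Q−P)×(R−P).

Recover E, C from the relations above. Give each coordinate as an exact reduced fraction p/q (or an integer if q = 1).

C = (-9, 8)
E = (-2913/317, -768/317)

1. E_x = -2913/317  [A, F, E are collinear ∩ DE ⟂ AF]
2. E_y = -768/317  [A, F, E are collinear ∩ DE ⟂ AF]
   → E = (-2913/317, -768/317)
3. C_x = -9  [line -3864/317·x + 3036/317·y + -59064/317 = 0 ∩ |CE|² = 34448/317]
4. C_y = 8  [line -3864/317·x + 3036/317·y + -59064/317 = 0 ∩ |CE|² = 34448/317]
   → C = (-9, 8)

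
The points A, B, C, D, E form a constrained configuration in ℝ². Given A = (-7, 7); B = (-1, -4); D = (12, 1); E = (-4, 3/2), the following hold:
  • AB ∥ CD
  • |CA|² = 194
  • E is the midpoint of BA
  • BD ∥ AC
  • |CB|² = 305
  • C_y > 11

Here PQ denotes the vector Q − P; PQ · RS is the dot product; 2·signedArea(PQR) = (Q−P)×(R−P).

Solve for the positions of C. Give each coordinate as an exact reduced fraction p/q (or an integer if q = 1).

C = (6, 12)

1. C_x = 6  [AB ∥ CD ∩ BD ∥ AC]
2. C_y = 12  [AB ∥ CD ∩ BD ∥ AC]
   → C = (6, 12)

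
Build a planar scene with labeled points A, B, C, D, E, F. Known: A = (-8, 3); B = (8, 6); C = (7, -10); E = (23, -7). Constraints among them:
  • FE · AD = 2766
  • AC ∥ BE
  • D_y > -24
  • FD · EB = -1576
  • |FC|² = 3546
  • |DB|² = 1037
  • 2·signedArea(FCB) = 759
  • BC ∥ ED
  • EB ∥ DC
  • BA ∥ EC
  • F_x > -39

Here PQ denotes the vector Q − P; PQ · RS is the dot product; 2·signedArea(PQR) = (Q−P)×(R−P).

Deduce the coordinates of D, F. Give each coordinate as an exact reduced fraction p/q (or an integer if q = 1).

1. D_x = 22  [EB ∥ DC ∩ BC ∥ ED]
2. D_y = -23  [EB ∥ DC ∩ BC ∥ ED]
   → D = (22, -23)
3. F_x = -38  [FD · EB = -1576 ∩ 2·signedArea(FCB) = 759]
4. F_y = 29  [FD · EB = -1576 ∩ 2·signedArea(FCB) = 759]
   → F = (-38, 29)

D = (22, -23)
F = (-38, 29)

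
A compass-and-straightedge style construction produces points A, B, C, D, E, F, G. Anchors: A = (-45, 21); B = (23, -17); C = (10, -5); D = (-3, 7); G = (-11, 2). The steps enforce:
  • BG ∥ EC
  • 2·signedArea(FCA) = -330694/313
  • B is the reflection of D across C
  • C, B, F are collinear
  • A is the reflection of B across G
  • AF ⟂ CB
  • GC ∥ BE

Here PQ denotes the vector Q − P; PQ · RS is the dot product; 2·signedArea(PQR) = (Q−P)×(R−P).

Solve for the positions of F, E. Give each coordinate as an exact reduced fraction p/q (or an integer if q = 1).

E = (44, -24)
F = (-10221/313, 10759/313)

1. F_x = -10221/313  [C, B, F are collinear ∩ AF ⟂ CB]
2. F_y = 10759/313  [C, B, F are collinear ∩ AF ⟂ CB]
   → F = (-10221/313, 10759/313)
3. E_x = 44  [BG ∥ EC ∩ GC ∥ BE]
4. E_y = -24  [BG ∥ EC ∩ GC ∥ BE]
   → E = (44, -24)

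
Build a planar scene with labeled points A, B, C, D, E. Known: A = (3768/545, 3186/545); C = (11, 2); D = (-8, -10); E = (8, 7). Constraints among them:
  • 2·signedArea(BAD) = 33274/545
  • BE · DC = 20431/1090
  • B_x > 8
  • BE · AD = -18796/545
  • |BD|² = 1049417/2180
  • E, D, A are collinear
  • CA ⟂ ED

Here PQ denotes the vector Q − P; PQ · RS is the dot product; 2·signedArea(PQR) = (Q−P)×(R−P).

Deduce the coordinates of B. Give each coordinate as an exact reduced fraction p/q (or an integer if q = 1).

B = (9763/1090, 2138/545)

1. B_x = 9763/1090  [2·signedArea(BAD) = 33274/545 ∩ BE · AD = -18796/545]
2. B_y = 2138/545  [2·signedArea(BAD) = 33274/545 ∩ BE · AD = -18796/545]
   → B = (9763/1090, 2138/545)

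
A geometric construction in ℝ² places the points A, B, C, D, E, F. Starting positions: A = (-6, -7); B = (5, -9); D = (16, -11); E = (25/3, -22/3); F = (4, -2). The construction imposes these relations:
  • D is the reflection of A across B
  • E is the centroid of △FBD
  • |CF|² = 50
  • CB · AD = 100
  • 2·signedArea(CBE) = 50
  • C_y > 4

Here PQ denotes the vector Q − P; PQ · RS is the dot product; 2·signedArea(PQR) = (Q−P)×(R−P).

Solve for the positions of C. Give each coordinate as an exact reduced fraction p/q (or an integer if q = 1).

1. C_x = 3  [2·signedArea(CBE) = 50 ∩ CB · AD = 100]
2. C_y = 5  [2·signedArea(CBE) = 50 ∩ CB · AD = 100]
   → C = (3, 5)

C = (3, 5)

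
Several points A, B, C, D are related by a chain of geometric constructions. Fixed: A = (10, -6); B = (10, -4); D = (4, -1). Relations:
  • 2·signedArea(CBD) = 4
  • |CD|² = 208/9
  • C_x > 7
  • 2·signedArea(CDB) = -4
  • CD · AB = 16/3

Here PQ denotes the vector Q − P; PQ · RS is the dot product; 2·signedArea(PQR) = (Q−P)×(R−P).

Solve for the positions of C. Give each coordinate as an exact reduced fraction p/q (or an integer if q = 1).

C = (8, -11/3)

1. C_x = 8  [2·signedArea(CBD) = 4 ∩ CD · AB = 16/3]
2. C_y = -11/3  [2·signedArea(CBD) = 4 ∩ CD · AB = 16/3]
   → C = (8, -11/3)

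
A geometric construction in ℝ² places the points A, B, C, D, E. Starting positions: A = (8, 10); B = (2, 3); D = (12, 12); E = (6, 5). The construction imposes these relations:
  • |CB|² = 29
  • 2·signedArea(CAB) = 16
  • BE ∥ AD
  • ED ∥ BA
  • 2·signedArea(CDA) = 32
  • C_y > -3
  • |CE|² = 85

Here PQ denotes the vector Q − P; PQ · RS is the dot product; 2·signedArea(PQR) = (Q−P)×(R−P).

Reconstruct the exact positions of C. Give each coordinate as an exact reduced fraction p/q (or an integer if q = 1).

1. C_x = 0  [2·signedArea(CDA) = 32 ∩ 2·signedArea(CAB) = 16]
2. C_y = -2  [2·signedArea(CDA) = 32 ∩ 2·signedArea(CAB) = 16]
   → C = (0, -2)

C = (0, -2)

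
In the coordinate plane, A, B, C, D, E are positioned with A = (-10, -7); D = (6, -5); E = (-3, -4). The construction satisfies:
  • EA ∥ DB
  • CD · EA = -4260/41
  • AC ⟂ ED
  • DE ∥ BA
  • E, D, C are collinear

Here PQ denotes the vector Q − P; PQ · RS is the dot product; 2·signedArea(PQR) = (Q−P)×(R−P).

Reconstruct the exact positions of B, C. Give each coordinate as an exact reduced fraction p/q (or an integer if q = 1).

1. B_x = -1  [DE ∥ BA ∩ EA ∥ DB]
2. B_y = -8  [DE ∥ BA ∩ EA ∥ DB]
   → B = (-1, -8)
3. C_x = -393/41  [E, D, C are collinear ∩ AC ⟂ ED]
4. C_y = -134/41  [E, D, C are collinear ∩ AC ⟂ ED]
   → C = (-393/41, -134/41)

B = (-1, -8)
C = (-393/41, -134/41)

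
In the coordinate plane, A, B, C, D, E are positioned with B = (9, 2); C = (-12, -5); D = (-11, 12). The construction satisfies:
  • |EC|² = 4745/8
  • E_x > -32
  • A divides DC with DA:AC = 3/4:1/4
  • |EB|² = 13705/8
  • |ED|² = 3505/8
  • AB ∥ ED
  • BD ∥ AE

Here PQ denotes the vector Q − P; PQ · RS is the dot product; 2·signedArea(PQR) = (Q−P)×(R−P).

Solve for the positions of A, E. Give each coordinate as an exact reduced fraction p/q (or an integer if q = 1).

A = (-47/4, -3/4)
E = (-127/4, 37/4)

1. A_x = -47/4  [A divides DC with DA:AC = 3/4:1/4]
2. A_y = -3/4  [A divides DC with DA:AC = 3/4:1/4]
   → A = (-47/4, -3/4)
3. E_x = -127/4  [AB ∥ ED ∩ BD ∥ AE]
4. E_y = 37/4  [AB ∥ ED ∩ BD ∥ AE]
   → E = (-127/4, 37/4)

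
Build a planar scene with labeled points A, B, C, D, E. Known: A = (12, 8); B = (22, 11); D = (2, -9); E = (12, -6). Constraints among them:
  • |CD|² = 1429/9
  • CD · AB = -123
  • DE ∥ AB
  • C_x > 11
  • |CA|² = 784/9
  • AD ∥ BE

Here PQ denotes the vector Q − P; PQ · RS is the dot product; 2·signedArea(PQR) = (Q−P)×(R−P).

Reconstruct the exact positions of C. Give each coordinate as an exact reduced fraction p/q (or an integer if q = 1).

1. C_x = 12  [line -10·x + -3·y + 116 = 0 ∩ |CA|² = 784/9]
2. C_y = -4/3  [line -10·x + -3·y + 116 = 0 ∩ |CA|² = 784/9]
   → C = (12, -4/3)

C = (12, -4/3)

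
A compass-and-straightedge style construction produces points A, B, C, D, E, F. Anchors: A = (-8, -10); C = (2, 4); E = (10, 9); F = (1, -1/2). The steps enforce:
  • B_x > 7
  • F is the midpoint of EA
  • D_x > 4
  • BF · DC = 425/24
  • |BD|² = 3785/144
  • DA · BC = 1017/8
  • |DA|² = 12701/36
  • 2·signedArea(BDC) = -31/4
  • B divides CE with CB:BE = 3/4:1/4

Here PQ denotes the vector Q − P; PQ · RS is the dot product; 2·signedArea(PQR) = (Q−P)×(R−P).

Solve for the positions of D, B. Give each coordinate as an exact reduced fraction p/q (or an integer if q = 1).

B = (8, 31/4)
D = (13/3, 25/6)

1. B_x = 8  [B divides CE with CB:BE = 3/4:1/4]
2. B_y = 31/4  [B divides CE with CB:BE = 3/4:1/4]
   → B = (8, 31/4)
3. D_x = 13/3  [DA · BC = 1017/8 ∩ 2·signedArea(BDC) = -31/4]
4. D_y = 25/6  [DA · BC = 1017/8 ∩ 2·signedArea(BDC) = -31/4]
   → D = (13/3, 25/6)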